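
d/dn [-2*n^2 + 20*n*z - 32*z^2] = -4*n + 20*z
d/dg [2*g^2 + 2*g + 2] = 4*g + 2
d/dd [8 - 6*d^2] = -12*d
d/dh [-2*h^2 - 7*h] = -4*h - 7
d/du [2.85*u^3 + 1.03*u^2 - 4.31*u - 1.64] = 8.55*u^2 + 2.06*u - 4.31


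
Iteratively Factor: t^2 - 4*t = (t)*(t - 4)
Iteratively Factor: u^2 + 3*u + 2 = (u + 1)*(u + 2)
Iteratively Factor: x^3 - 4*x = (x + 2)*(x^2 - 2*x) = (x - 2)*(x + 2)*(x)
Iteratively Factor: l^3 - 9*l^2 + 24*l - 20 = (l - 2)*(l^2 - 7*l + 10) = (l - 5)*(l - 2)*(l - 2)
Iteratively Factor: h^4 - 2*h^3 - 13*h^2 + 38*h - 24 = (h + 4)*(h^3 - 6*h^2 + 11*h - 6) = (h - 2)*(h + 4)*(h^2 - 4*h + 3) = (h - 2)*(h - 1)*(h + 4)*(h - 3)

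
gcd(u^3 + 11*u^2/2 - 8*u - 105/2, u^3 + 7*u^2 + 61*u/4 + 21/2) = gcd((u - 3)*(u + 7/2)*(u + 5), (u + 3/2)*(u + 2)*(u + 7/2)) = u + 7/2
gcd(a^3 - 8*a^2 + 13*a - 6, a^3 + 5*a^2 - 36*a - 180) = a - 6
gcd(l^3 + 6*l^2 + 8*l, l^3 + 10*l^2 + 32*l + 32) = l^2 + 6*l + 8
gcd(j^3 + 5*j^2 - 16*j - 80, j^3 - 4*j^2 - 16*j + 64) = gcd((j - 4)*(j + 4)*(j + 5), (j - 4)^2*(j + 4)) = j^2 - 16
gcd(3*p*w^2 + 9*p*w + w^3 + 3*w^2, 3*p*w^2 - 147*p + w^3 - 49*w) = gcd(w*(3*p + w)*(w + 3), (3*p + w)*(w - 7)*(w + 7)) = 3*p + w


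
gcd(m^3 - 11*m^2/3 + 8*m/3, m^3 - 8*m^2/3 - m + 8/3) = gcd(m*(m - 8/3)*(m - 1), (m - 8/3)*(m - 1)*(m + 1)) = m^2 - 11*m/3 + 8/3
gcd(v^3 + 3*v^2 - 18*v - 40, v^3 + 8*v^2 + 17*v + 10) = v^2 + 7*v + 10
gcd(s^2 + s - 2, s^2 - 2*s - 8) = s + 2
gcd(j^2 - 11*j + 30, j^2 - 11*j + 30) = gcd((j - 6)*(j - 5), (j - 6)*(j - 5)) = j^2 - 11*j + 30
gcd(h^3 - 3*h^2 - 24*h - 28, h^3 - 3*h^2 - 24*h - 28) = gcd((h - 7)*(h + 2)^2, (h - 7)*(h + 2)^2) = h^3 - 3*h^2 - 24*h - 28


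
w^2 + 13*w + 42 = (w + 6)*(w + 7)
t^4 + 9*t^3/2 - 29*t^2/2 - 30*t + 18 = (t - 3)*(t - 1/2)*(t + 2)*(t + 6)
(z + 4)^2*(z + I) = z^3 + 8*z^2 + I*z^2 + 16*z + 8*I*z + 16*I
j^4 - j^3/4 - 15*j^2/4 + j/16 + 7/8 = (j - 2)*(j - 1/2)*(j + 1/2)*(j + 7/4)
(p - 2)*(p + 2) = p^2 - 4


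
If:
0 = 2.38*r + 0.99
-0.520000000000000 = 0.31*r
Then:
No Solution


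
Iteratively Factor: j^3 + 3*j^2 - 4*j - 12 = (j - 2)*(j^2 + 5*j + 6) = (j - 2)*(j + 2)*(j + 3)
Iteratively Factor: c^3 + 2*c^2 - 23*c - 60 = (c - 5)*(c^2 + 7*c + 12) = (c - 5)*(c + 3)*(c + 4)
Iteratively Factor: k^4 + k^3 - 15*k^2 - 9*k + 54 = (k + 3)*(k^3 - 2*k^2 - 9*k + 18) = (k + 3)^2*(k^2 - 5*k + 6) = (k - 2)*(k + 3)^2*(k - 3)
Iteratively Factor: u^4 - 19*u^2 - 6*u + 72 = (u + 3)*(u^3 - 3*u^2 - 10*u + 24) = (u - 2)*(u + 3)*(u^2 - u - 12) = (u - 4)*(u - 2)*(u + 3)*(u + 3)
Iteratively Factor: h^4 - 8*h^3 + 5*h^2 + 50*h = (h - 5)*(h^3 - 3*h^2 - 10*h) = (h - 5)*(h + 2)*(h^2 - 5*h) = (h - 5)^2*(h + 2)*(h)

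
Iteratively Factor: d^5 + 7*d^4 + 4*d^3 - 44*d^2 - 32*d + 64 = (d + 4)*(d^4 + 3*d^3 - 8*d^2 - 12*d + 16) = (d + 4)^2*(d^3 - d^2 - 4*d + 4) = (d - 1)*(d + 4)^2*(d^2 - 4) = (d - 2)*(d - 1)*(d + 4)^2*(d + 2)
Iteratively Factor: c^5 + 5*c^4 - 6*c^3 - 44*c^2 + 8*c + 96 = (c + 3)*(c^4 + 2*c^3 - 12*c^2 - 8*c + 32) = (c + 2)*(c + 3)*(c^3 - 12*c + 16) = (c - 2)*(c + 2)*(c + 3)*(c^2 + 2*c - 8) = (c - 2)*(c + 2)*(c + 3)*(c + 4)*(c - 2)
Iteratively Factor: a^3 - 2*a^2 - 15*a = (a + 3)*(a^2 - 5*a) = a*(a + 3)*(a - 5)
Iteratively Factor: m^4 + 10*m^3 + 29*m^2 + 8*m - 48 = (m + 3)*(m^3 + 7*m^2 + 8*m - 16) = (m - 1)*(m + 3)*(m^2 + 8*m + 16) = (m - 1)*(m + 3)*(m + 4)*(m + 4)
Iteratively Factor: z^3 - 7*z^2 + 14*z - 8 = (z - 4)*(z^2 - 3*z + 2) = (z - 4)*(z - 2)*(z - 1)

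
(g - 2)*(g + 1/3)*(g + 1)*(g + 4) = g^4 + 10*g^3/3 - 5*g^2 - 10*g - 8/3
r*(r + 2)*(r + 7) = r^3 + 9*r^2 + 14*r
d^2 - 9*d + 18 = (d - 6)*(d - 3)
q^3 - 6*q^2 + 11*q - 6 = (q - 3)*(q - 2)*(q - 1)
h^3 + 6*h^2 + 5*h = h*(h + 1)*(h + 5)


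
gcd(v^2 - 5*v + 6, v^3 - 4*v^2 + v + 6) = v^2 - 5*v + 6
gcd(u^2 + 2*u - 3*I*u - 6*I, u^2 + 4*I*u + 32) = 1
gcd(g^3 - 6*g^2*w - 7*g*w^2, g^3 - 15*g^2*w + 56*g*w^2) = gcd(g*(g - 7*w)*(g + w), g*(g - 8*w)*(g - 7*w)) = -g^2 + 7*g*w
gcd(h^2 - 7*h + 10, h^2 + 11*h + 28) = 1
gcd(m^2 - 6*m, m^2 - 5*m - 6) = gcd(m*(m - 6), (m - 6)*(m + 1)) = m - 6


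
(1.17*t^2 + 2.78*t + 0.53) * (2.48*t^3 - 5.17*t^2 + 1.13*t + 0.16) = 2.9016*t^5 + 0.845499999999999*t^4 - 11.7361*t^3 + 0.588499999999999*t^2 + 1.0437*t + 0.0848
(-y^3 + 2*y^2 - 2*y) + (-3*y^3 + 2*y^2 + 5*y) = -4*y^3 + 4*y^2 + 3*y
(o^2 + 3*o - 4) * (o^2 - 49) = o^4 + 3*o^3 - 53*o^2 - 147*o + 196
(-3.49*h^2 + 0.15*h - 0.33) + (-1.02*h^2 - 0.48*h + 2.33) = -4.51*h^2 - 0.33*h + 2.0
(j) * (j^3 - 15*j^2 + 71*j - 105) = j^4 - 15*j^3 + 71*j^2 - 105*j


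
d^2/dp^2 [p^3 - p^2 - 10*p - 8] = 6*p - 2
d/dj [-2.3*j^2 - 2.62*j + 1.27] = -4.6*j - 2.62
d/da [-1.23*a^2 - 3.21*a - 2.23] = -2.46*a - 3.21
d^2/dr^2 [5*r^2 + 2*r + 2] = 10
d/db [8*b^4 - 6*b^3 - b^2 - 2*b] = 32*b^3 - 18*b^2 - 2*b - 2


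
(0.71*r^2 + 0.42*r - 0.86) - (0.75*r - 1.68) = 0.71*r^2 - 0.33*r + 0.82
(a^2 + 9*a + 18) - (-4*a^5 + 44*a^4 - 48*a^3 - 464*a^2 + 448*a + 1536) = 4*a^5 - 44*a^4 + 48*a^3 + 465*a^2 - 439*a - 1518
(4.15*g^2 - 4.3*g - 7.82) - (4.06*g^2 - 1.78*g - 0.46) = 0.0900000000000007*g^2 - 2.52*g - 7.36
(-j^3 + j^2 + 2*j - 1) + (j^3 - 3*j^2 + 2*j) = -2*j^2 + 4*j - 1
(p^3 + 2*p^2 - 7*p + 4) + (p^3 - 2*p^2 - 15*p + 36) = 2*p^3 - 22*p + 40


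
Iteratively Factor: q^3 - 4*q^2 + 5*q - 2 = (q - 2)*(q^2 - 2*q + 1) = (q - 2)*(q - 1)*(q - 1)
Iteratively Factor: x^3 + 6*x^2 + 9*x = (x + 3)*(x^2 + 3*x) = (x + 3)^2*(x)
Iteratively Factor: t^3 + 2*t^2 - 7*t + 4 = (t + 4)*(t^2 - 2*t + 1) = (t - 1)*(t + 4)*(t - 1)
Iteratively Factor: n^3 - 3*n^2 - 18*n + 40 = (n + 4)*(n^2 - 7*n + 10) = (n - 5)*(n + 4)*(n - 2)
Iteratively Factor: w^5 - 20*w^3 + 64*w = (w - 4)*(w^4 + 4*w^3 - 4*w^2 - 16*w) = (w - 4)*(w - 2)*(w^3 + 6*w^2 + 8*w) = (w - 4)*(w - 2)*(w + 4)*(w^2 + 2*w) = w*(w - 4)*(w - 2)*(w + 4)*(w + 2)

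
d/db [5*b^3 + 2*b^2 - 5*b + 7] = 15*b^2 + 4*b - 5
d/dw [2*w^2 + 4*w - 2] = 4*w + 4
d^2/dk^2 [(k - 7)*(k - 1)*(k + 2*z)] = 6*k + 4*z - 16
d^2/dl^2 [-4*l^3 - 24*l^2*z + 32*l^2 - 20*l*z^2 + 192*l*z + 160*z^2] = -24*l - 48*z + 64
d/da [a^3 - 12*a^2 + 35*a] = 3*a^2 - 24*a + 35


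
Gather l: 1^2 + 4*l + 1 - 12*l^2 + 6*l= -12*l^2 + 10*l + 2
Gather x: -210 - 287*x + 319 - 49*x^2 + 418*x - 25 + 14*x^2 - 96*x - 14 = -35*x^2 + 35*x + 70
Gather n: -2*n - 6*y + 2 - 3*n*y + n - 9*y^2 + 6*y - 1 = n*(-3*y - 1) - 9*y^2 + 1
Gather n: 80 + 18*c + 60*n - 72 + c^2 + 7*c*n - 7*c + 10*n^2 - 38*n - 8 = c^2 + 11*c + 10*n^2 + n*(7*c + 22)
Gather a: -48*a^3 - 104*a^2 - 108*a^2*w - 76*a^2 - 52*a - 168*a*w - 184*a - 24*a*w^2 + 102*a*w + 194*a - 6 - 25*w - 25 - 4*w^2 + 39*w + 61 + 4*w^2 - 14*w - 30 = -48*a^3 + a^2*(-108*w - 180) + a*(-24*w^2 - 66*w - 42)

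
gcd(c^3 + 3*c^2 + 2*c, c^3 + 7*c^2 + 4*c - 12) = c + 2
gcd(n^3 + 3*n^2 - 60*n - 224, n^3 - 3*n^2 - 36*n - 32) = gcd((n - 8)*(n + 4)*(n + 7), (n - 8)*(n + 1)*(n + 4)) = n^2 - 4*n - 32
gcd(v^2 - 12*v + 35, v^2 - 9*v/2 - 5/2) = v - 5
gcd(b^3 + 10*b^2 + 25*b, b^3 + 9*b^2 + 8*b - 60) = b + 5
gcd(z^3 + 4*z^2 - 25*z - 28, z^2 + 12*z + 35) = z + 7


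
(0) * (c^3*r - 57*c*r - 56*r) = 0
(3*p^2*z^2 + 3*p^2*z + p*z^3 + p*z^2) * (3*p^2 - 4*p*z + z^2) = 9*p^4*z^2 + 9*p^4*z - 9*p^3*z^3 - 9*p^3*z^2 - p^2*z^4 - p^2*z^3 + p*z^5 + p*z^4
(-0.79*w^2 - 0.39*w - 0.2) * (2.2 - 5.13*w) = 4.0527*w^3 + 0.2627*w^2 + 0.168*w - 0.44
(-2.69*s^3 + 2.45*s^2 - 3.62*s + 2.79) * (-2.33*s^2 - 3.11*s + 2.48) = 6.2677*s^5 + 2.6574*s^4 - 5.8561*s^3 + 10.8335*s^2 - 17.6545*s + 6.9192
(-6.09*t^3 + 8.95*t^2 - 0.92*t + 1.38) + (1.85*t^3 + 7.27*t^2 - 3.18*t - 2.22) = -4.24*t^3 + 16.22*t^2 - 4.1*t - 0.84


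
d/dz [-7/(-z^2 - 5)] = -14*z/(z^2 + 5)^2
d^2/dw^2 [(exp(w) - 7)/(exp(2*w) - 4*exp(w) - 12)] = (exp(4*w) - 24*exp(3*w) + 156*exp(2*w) - 496*exp(w) + 480)*exp(w)/(exp(6*w) - 12*exp(5*w) + 12*exp(4*w) + 224*exp(3*w) - 144*exp(2*w) - 1728*exp(w) - 1728)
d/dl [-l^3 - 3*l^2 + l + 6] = -3*l^2 - 6*l + 1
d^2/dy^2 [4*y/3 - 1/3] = 0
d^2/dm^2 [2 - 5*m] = 0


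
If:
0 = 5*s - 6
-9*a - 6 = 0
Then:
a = -2/3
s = 6/5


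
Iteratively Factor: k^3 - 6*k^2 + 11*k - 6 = (k - 3)*(k^2 - 3*k + 2) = (k - 3)*(k - 1)*(k - 2)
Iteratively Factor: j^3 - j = (j - 1)*(j^2 + j) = (j - 1)*(j + 1)*(j)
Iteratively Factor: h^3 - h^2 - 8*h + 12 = (h - 2)*(h^2 + h - 6) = (h - 2)^2*(h + 3)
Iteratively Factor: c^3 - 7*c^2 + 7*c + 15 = (c - 3)*(c^2 - 4*c - 5) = (c - 3)*(c + 1)*(c - 5)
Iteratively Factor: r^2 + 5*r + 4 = (r + 1)*(r + 4)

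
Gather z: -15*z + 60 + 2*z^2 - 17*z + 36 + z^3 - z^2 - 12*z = z^3 + z^2 - 44*z + 96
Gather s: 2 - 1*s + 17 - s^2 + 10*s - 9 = -s^2 + 9*s + 10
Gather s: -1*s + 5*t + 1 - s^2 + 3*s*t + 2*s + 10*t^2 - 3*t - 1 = -s^2 + s*(3*t + 1) + 10*t^2 + 2*t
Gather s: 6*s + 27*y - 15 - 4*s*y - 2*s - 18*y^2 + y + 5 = s*(4 - 4*y) - 18*y^2 + 28*y - 10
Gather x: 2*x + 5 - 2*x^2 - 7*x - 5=-2*x^2 - 5*x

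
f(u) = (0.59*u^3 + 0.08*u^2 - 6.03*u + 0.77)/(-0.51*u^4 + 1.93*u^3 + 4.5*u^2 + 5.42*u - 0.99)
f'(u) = (1.77*u^2 + 0.16*u - 6.03)/(-0.51*u^4 + 1.93*u^3 + 4.5*u^2 + 5.42*u - 0.99) + (0.59*u^3 + 0.08*u^2 - 6.03*u + 0.77)*(2.04*u^3 - 5.79*u^2 - 9.0*u - 5.42)/(-0.51*u^4 + 1.93*u^3 + 4.5*u^2 + 5.42*u - 0.99)^2 = (0.3009*u^6 + 0.0816000000000008*u^5 - 6.7253*u^4 + 31.2422*u^3 + 21.358*u^2 - 7.0884*u + 1.7963)/(0.2601*u^8 - 1.9686*u^7 - 0.8651*u^6 + 11.8416*u^5 + 42.181*u^4 + 44.9586*u^3 + 20.4664*u^2 - 10.7316*u + 0.9801)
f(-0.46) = -1.28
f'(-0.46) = 0.83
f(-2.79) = -0.10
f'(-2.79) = -0.27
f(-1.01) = -1.44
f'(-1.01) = -0.43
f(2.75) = -0.05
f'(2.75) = 0.16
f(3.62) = 0.10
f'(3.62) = 0.20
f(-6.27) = 0.09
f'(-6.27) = 0.00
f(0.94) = -0.47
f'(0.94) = 0.41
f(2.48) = -0.09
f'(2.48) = 0.16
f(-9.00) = 0.08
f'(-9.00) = 0.00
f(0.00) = -0.78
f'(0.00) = 1.83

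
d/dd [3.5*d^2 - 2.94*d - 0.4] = 7.0*d - 2.94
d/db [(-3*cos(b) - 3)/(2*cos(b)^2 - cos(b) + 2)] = 3*(-4*cos(b) - cos(2*b) + 2)*sin(b)/(-cos(b) + cos(2*b) + 3)^2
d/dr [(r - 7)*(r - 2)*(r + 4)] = 3*r^2 - 10*r - 22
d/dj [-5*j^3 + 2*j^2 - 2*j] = -15*j^2 + 4*j - 2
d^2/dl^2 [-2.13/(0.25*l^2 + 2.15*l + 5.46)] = (0.26625*l^2 + 2.28975*l - 2.13*(0.5*l + 2.15)*(1.0*l + 4.3) + 5.8149)/(0.25*l^2 + 2.15*l + 5.46)^3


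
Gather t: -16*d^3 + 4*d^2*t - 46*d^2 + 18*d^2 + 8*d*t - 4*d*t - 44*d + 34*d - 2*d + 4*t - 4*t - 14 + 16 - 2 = -16*d^3 - 28*d^2 - 12*d + t*(4*d^2 + 4*d)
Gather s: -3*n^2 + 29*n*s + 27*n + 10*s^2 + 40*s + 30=-3*n^2 + 27*n + 10*s^2 + s*(29*n + 40) + 30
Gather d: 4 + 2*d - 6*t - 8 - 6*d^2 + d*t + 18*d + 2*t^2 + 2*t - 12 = -6*d^2 + d*(t + 20) + 2*t^2 - 4*t - 16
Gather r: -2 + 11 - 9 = 0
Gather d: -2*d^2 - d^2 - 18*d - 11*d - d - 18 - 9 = -3*d^2 - 30*d - 27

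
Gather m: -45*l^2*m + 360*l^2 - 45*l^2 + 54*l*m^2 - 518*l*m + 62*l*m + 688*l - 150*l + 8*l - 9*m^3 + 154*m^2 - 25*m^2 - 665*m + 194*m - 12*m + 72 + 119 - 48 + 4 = 315*l^2 + 546*l - 9*m^3 + m^2*(54*l + 129) + m*(-45*l^2 - 456*l - 483) + 147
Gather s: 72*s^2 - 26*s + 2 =72*s^2 - 26*s + 2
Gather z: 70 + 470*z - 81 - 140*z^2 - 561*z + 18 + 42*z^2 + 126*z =-98*z^2 + 35*z + 7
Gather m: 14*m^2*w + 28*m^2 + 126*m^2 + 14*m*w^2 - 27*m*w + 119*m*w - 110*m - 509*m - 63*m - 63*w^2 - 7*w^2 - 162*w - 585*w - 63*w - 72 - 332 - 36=m^2*(14*w + 154) + m*(14*w^2 + 92*w - 682) - 70*w^2 - 810*w - 440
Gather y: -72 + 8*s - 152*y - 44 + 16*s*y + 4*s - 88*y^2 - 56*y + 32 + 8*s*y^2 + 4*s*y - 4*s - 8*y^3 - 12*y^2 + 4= 8*s - 8*y^3 + y^2*(8*s - 100) + y*(20*s - 208) - 80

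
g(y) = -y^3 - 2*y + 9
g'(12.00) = -434.00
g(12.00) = -1743.00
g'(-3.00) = -29.00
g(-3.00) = 42.00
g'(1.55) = -9.21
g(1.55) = 2.18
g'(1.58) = -9.49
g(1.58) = 1.90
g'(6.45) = -126.81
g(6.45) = -272.24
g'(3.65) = -41.97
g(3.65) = -46.93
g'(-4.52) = -63.29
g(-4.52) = 110.39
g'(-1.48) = -8.57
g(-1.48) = 15.20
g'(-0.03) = -2.00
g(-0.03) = 9.06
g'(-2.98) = -28.64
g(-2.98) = 41.42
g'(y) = -3*y^2 - 2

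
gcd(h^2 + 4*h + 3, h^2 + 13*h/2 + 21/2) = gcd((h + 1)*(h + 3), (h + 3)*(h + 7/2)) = h + 3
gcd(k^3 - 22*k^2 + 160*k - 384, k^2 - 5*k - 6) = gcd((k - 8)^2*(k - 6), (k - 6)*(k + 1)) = k - 6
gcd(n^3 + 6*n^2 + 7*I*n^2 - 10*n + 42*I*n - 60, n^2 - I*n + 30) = n + 5*I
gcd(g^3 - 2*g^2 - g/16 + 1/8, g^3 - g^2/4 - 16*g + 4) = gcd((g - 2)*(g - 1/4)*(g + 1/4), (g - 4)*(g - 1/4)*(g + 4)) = g - 1/4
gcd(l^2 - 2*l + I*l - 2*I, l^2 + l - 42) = 1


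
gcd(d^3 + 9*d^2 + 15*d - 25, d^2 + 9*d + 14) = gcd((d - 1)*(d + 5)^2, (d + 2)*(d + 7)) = 1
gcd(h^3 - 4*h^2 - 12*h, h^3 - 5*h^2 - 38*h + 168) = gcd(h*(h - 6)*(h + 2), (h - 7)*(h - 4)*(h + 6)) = 1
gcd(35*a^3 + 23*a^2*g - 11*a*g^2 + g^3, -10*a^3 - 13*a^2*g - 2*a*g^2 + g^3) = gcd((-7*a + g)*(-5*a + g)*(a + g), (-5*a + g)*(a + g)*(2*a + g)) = 5*a^2 + 4*a*g - g^2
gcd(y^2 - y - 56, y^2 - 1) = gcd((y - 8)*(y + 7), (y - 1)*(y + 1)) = 1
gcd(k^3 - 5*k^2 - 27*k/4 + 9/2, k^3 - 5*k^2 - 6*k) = k - 6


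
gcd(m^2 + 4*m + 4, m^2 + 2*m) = m + 2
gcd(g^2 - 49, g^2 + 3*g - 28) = g + 7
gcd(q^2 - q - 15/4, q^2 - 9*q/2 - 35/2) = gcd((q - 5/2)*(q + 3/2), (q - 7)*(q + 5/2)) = 1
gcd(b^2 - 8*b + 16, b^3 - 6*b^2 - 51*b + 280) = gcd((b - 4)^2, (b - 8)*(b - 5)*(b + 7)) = 1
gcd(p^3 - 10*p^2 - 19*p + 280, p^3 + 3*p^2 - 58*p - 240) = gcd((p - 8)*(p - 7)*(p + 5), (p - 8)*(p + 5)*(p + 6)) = p^2 - 3*p - 40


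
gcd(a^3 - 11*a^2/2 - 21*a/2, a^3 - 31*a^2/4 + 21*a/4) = a^2 - 7*a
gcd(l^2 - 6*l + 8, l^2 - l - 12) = l - 4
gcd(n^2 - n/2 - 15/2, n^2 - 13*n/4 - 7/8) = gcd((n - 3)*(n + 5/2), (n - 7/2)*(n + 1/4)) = 1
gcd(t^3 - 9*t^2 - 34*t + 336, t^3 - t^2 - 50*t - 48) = t^2 - 2*t - 48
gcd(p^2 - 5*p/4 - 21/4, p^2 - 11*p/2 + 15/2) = p - 3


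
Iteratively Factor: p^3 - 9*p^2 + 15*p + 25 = (p - 5)*(p^2 - 4*p - 5) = (p - 5)^2*(p + 1)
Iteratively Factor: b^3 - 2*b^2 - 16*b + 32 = (b + 4)*(b^2 - 6*b + 8) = (b - 4)*(b + 4)*(b - 2)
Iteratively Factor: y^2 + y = (y + 1)*(y)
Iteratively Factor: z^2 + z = (z + 1)*(z)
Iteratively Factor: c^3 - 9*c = (c)*(c^2 - 9) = c*(c + 3)*(c - 3)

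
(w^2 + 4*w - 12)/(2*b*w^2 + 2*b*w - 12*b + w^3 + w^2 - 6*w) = (w + 6)/(2*b*w + 6*b + w^2 + 3*w)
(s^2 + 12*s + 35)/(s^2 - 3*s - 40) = (s + 7)/(s - 8)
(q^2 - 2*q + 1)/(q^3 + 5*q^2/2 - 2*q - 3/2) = 2*(q - 1)/(2*q^2 + 7*q + 3)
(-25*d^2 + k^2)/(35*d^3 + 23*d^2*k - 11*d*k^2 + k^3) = (-5*d - k)/(7*d^2 + 6*d*k - k^2)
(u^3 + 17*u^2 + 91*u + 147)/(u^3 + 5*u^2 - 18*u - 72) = (u^2 + 14*u + 49)/(u^2 + 2*u - 24)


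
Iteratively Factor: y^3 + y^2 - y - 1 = (y + 1)*(y^2 - 1) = (y - 1)*(y + 1)*(y + 1)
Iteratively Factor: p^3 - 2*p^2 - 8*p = (p)*(p^2 - 2*p - 8) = p*(p + 2)*(p - 4)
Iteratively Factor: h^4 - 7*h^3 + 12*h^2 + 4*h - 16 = (h - 2)*(h^3 - 5*h^2 + 2*h + 8) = (h - 4)*(h - 2)*(h^2 - h - 2) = (h - 4)*(h - 2)^2*(h + 1)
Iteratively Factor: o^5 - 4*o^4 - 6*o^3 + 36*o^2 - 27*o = (o)*(o^4 - 4*o^3 - 6*o^2 + 36*o - 27) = o*(o - 3)*(o^3 - o^2 - 9*o + 9) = o*(o - 3)^2*(o^2 + 2*o - 3) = o*(o - 3)^2*(o - 1)*(o + 3)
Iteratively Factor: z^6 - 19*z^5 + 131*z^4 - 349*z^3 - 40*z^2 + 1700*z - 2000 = (z - 5)*(z^5 - 14*z^4 + 61*z^3 - 44*z^2 - 260*z + 400) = (z - 5)^2*(z^4 - 9*z^3 + 16*z^2 + 36*z - 80) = (z - 5)^2*(z - 2)*(z^3 - 7*z^2 + 2*z + 40) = (z - 5)^2*(z - 2)*(z + 2)*(z^2 - 9*z + 20) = (z - 5)^2*(z - 4)*(z - 2)*(z + 2)*(z - 5)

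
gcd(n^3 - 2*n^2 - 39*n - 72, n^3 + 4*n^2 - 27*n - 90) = n + 3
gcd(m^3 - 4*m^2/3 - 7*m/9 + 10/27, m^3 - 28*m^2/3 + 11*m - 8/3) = m - 1/3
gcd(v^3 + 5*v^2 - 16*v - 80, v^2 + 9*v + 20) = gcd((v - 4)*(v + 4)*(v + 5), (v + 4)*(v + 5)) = v^2 + 9*v + 20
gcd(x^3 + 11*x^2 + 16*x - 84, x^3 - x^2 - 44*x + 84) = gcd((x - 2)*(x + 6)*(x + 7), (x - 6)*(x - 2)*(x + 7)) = x^2 + 5*x - 14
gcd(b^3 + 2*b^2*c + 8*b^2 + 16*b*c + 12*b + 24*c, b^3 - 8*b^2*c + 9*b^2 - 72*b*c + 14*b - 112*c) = b + 2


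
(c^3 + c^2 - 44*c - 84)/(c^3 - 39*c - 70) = (c + 6)/(c + 5)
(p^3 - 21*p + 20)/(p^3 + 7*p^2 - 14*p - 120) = (p - 1)/(p + 6)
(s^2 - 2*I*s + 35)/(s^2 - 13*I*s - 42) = (s + 5*I)/(s - 6*I)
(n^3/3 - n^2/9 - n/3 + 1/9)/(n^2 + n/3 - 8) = (n^3 - n^2/3 - n + 1/3)/(3*n^2 + n - 24)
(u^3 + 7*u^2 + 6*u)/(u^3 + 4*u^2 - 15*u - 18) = u/(u - 3)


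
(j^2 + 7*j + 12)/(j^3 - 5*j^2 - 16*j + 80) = (j + 3)/(j^2 - 9*j + 20)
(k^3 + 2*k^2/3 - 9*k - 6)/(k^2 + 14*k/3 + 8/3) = (k^2 - 9)/(k + 4)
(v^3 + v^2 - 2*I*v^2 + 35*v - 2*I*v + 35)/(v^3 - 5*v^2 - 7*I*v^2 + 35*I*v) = (v^2 + v*(1 + 5*I) + 5*I)/(v*(v - 5))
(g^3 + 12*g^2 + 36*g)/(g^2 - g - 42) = g*(g + 6)/(g - 7)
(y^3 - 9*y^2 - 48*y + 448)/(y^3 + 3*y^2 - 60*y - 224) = (y - 8)/(y + 4)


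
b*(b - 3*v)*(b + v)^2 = b^4 - b^3*v - 5*b^2*v^2 - 3*b*v^3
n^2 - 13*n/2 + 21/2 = (n - 7/2)*(n - 3)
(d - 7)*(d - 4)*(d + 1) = d^3 - 10*d^2 + 17*d + 28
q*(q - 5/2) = q^2 - 5*q/2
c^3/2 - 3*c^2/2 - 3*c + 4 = (c/2 + 1)*(c - 4)*(c - 1)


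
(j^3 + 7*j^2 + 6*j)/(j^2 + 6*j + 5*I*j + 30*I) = j*(j + 1)/(j + 5*I)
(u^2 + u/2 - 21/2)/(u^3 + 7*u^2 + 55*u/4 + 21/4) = 2*(u - 3)/(2*u^2 + 7*u + 3)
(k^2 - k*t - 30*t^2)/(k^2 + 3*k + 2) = (k^2 - k*t - 30*t^2)/(k^2 + 3*k + 2)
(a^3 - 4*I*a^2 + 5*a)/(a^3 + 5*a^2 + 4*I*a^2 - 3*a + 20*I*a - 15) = a*(a - 5*I)/(a^2 + a*(5 + 3*I) + 15*I)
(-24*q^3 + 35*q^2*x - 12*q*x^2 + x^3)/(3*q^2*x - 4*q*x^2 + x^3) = (-8*q + x)/x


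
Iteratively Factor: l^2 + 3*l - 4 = (l - 1)*(l + 4)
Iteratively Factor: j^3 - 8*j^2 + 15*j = (j - 3)*(j^2 - 5*j) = (j - 5)*(j - 3)*(j)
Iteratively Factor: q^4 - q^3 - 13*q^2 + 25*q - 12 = (q - 1)*(q^3 - 13*q + 12) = (q - 1)*(q + 4)*(q^2 - 4*q + 3) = (q - 3)*(q - 1)*(q + 4)*(q - 1)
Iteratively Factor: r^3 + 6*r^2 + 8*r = (r + 4)*(r^2 + 2*r) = r*(r + 4)*(r + 2)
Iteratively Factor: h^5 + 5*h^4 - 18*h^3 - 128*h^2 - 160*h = (h - 5)*(h^4 + 10*h^3 + 32*h^2 + 32*h) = h*(h - 5)*(h^3 + 10*h^2 + 32*h + 32) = h*(h - 5)*(h + 4)*(h^2 + 6*h + 8) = h*(h - 5)*(h + 2)*(h + 4)*(h + 4)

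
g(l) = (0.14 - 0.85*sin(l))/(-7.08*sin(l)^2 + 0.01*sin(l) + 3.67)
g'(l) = (0.14 - 0.85*sin(l))*(14.16*sin(l)*cos(l) - 0.01*cos(l))/(-7.08*sin(l)^2 + 0.01*sin(l) + 3.67)^2 - 0.85*cos(l)/(-7.08*sin(l)^2 + 0.01*sin(l) + 3.67)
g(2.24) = 0.78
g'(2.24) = 7.12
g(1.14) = 0.29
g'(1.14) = -0.56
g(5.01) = -0.34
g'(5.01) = -0.39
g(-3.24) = 0.02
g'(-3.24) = 0.23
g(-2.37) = 3.32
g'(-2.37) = 109.27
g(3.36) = 0.10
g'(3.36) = 0.34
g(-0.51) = 0.28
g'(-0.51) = -1.23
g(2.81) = -0.05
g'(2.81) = 0.34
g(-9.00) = 0.20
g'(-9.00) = 0.74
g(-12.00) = -0.19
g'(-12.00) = -1.19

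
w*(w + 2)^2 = w^3 + 4*w^2 + 4*w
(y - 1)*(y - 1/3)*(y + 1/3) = y^3 - y^2 - y/9 + 1/9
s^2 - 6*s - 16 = (s - 8)*(s + 2)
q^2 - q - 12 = (q - 4)*(q + 3)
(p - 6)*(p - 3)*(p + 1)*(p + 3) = p^4 - 5*p^3 - 15*p^2 + 45*p + 54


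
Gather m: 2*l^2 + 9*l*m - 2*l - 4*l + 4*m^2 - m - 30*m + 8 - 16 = 2*l^2 - 6*l + 4*m^2 + m*(9*l - 31) - 8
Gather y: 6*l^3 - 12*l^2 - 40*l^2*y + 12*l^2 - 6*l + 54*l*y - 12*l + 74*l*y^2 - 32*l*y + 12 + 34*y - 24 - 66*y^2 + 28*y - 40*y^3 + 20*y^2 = 6*l^3 - 18*l - 40*y^3 + y^2*(74*l - 46) + y*(-40*l^2 + 22*l + 62) - 12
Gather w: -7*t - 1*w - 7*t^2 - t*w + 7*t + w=-7*t^2 - t*w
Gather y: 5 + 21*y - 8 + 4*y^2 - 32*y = 4*y^2 - 11*y - 3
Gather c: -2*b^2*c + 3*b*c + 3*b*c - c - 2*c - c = c*(-2*b^2 + 6*b - 4)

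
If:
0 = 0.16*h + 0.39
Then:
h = -2.44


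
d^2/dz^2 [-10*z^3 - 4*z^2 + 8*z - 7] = -60*z - 8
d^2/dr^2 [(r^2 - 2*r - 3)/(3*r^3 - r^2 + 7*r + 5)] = 2*(9*r^6 - 54*r^5 - 207*r^4 + 14*r^3 - 3*r^2 + 168*r - 67)/(27*r^9 - 27*r^8 + 198*r^7 + 8*r^6 + 372*r^5 + 498*r^4 + 358*r^3 + 660*r^2 + 525*r + 125)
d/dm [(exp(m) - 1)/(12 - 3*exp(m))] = exp(m)/(exp(m) - 4)^2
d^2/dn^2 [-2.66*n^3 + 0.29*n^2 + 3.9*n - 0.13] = 0.58 - 15.96*n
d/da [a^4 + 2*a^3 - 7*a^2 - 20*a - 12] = 4*a^3 + 6*a^2 - 14*a - 20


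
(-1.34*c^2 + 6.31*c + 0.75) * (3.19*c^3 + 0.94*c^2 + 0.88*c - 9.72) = -4.2746*c^5 + 18.8693*c^4 + 7.1447*c^3 + 19.2826*c^2 - 60.6732*c - 7.29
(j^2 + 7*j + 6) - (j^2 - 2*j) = 9*j + 6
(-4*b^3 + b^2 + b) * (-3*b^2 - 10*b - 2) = 12*b^5 + 37*b^4 - 5*b^3 - 12*b^2 - 2*b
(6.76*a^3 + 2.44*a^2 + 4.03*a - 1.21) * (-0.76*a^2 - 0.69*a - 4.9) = -5.1376*a^5 - 6.5188*a^4 - 37.8704*a^3 - 13.8171*a^2 - 18.9121*a + 5.929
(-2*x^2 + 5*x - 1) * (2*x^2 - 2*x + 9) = -4*x^4 + 14*x^3 - 30*x^2 + 47*x - 9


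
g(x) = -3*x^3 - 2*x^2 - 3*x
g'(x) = -9*x^2 - 4*x - 3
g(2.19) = -47.67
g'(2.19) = -54.92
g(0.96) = -7.38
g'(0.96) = -15.13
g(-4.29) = 212.92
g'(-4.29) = -151.48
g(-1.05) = 4.42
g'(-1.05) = -8.72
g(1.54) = -20.32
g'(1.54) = -30.50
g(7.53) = -1416.87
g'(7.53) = -543.43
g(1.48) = -18.55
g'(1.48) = -28.63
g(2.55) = -70.40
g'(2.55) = -71.72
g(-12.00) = 4932.00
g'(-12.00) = -1251.00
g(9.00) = -2376.00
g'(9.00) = -768.00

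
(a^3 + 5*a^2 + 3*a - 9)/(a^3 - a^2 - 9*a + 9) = (a + 3)/(a - 3)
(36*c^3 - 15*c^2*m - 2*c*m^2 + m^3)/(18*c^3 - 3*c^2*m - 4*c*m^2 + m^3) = (4*c + m)/(2*c + m)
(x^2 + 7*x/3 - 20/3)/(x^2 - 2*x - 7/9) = 3*(-3*x^2 - 7*x + 20)/(-9*x^2 + 18*x + 7)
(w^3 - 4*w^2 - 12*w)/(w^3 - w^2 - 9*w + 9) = w*(w^2 - 4*w - 12)/(w^3 - w^2 - 9*w + 9)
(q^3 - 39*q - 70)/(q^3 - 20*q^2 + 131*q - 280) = (q^2 + 7*q + 10)/(q^2 - 13*q + 40)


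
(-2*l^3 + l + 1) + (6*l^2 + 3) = -2*l^3 + 6*l^2 + l + 4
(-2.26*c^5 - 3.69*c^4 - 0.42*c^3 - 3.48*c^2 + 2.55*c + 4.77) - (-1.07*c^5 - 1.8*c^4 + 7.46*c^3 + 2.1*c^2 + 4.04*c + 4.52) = -1.19*c^5 - 1.89*c^4 - 7.88*c^3 - 5.58*c^2 - 1.49*c + 0.25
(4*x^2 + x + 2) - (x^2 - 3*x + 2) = 3*x^2 + 4*x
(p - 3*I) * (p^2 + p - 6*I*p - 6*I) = p^3 + p^2 - 9*I*p^2 - 18*p - 9*I*p - 18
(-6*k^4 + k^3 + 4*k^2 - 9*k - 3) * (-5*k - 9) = 30*k^5 + 49*k^4 - 29*k^3 + 9*k^2 + 96*k + 27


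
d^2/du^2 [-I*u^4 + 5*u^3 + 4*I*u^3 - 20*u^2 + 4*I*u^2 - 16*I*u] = -12*I*u^2 + u*(30 + 24*I) - 40 + 8*I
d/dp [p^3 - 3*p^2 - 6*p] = 3*p^2 - 6*p - 6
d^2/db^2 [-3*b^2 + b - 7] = -6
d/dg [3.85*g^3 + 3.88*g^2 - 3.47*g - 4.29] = 11.55*g^2 + 7.76*g - 3.47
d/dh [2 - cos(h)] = sin(h)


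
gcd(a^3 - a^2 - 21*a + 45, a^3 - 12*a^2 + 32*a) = 1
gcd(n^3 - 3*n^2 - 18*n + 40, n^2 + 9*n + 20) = n + 4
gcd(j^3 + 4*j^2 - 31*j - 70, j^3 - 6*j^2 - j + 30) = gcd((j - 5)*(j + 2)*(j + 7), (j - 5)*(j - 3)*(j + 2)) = j^2 - 3*j - 10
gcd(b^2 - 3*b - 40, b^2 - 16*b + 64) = b - 8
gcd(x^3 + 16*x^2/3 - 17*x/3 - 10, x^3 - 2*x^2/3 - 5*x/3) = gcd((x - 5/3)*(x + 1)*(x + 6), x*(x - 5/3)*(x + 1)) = x^2 - 2*x/3 - 5/3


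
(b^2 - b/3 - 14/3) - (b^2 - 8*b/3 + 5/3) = 7*b/3 - 19/3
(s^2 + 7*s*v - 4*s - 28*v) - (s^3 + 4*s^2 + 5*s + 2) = -s^3 - 3*s^2 + 7*s*v - 9*s - 28*v - 2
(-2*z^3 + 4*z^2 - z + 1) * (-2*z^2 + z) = 4*z^5 - 10*z^4 + 6*z^3 - 3*z^2 + z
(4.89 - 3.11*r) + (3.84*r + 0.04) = 0.73*r + 4.93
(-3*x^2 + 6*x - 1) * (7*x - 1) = -21*x^3 + 45*x^2 - 13*x + 1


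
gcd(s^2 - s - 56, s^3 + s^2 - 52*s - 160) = s - 8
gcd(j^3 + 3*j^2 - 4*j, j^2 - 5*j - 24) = 1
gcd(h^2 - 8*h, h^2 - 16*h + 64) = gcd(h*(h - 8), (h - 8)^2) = h - 8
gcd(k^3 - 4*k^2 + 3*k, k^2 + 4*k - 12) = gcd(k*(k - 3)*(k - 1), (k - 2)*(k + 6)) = 1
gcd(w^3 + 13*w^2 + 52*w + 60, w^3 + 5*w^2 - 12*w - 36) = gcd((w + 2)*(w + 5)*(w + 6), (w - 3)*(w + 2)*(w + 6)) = w^2 + 8*w + 12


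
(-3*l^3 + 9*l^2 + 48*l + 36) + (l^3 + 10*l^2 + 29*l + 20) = -2*l^3 + 19*l^2 + 77*l + 56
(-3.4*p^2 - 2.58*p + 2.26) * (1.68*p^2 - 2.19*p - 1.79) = -5.712*p^4 + 3.1116*p^3 + 15.533*p^2 - 0.3312*p - 4.0454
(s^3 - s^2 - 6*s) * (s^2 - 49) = s^5 - s^4 - 55*s^3 + 49*s^2 + 294*s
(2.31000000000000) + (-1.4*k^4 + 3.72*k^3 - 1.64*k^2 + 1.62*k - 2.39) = -1.4*k^4 + 3.72*k^3 - 1.64*k^2 + 1.62*k - 0.0800000000000001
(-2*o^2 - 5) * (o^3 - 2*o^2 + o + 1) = -2*o^5 + 4*o^4 - 7*o^3 + 8*o^2 - 5*o - 5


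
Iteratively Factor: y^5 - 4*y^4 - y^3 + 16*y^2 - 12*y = (y + 2)*(y^4 - 6*y^3 + 11*y^2 - 6*y) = (y - 3)*(y + 2)*(y^3 - 3*y^2 + 2*y) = (y - 3)*(y - 2)*(y + 2)*(y^2 - y) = y*(y - 3)*(y - 2)*(y + 2)*(y - 1)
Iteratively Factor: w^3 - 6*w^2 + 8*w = (w - 4)*(w^2 - 2*w) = (w - 4)*(w - 2)*(w)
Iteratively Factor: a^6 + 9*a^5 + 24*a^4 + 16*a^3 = (a + 4)*(a^5 + 5*a^4 + 4*a^3) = a*(a + 4)*(a^4 + 5*a^3 + 4*a^2) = a*(a + 4)^2*(a^3 + a^2) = a^2*(a + 4)^2*(a^2 + a) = a^3*(a + 4)^2*(a + 1)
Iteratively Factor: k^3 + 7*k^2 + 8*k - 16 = (k + 4)*(k^2 + 3*k - 4) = (k + 4)^2*(k - 1)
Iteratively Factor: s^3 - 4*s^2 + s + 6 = (s - 3)*(s^2 - s - 2) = (s - 3)*(s - 2)*(s + 1)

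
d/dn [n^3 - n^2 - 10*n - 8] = 3*n^2 - 2*n - 10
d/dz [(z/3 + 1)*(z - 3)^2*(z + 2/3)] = 4*z^3/3 - 7*z^2/3 - 22*z/3 + 7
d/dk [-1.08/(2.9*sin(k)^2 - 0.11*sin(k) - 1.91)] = (6.264*sin(k) - 0.1188)*cos(k)/(-2.9*sin(k)^2 + 0.11*sin(k) + 1.91)^2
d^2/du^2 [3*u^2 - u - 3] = 6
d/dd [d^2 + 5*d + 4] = 2*d + 5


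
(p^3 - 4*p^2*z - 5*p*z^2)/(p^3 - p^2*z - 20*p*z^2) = (p + z)/(p + 4*z)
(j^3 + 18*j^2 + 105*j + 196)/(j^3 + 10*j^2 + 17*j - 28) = (j + 7)/(j - 1)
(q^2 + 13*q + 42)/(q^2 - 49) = (q + 6)/(q - 7)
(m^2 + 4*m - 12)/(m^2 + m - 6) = (m + 6)/(m + 3)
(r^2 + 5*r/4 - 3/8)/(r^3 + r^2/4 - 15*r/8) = (4*r - 1)/(r*(4*r - 5))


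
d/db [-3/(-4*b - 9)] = -12/(4*b + 9)^2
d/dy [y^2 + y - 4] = 2*y + 1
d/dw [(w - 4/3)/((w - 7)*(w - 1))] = (-3*w^2 + 8*w - 11)/(3*(w^4 - 16*w^3 + 78*w^2 - 112*w + 49))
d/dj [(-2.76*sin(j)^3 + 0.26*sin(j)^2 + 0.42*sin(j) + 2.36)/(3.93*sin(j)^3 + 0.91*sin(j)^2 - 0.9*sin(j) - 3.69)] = (-3.5334*sin(j)^4 + 1.6668*sin(j)^3 + 2.1126*sin(j)^2 - 6.214*sin(j) + 0.5742)*cos(j)/(15.4449*sin(j)^6 + 7.1526*sin(j)^5 - 6.2459*sin(j)^4 - 30.6414*sin(j)^3 - 5.9058*sin(j)^2 + 6.642*sin(j) + 13.6161)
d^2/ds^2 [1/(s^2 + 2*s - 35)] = 2*(-s^2 - 2*s + 4*(s + 1)^2 + 35)/(s^2 + 2*s - 35)^3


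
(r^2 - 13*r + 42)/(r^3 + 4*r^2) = (r^2 - 13*r + 42)/(r^2*(r + 4))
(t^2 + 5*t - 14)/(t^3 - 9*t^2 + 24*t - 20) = (t + 7)/(t^2 - 7*t + 10)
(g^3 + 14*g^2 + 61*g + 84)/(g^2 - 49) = (g^2 + 7*g + 12)/(g - 7)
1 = 1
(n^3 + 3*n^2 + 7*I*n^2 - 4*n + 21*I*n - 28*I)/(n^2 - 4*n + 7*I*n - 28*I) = (n^2 + 3*n - 4)/(n - 4)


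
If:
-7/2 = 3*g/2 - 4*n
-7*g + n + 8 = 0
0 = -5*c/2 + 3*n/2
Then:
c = 219/265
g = 71/53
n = 73/53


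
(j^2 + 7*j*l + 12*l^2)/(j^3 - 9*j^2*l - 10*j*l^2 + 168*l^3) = (j + 3*l)/(j^2 - 13*j*l + 42*l^2)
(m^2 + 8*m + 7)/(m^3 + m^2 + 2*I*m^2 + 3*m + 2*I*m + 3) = (m + 7)/(m^2 + 2*I*m + 3)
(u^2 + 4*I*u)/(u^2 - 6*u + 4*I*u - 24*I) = u/(u - 6)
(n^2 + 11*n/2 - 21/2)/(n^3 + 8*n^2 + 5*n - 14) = (n - 3/2)/(n^2 + n - 2)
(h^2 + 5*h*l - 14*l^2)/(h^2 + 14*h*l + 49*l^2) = (h - 2*l)/(h + 7*l)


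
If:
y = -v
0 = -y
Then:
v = 0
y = 0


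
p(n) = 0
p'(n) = 0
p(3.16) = 0.00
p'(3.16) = 0.00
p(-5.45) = 0.00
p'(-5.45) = 0.00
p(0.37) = 0.00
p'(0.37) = 0.00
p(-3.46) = 0.00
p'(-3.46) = 0.00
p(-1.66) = 0.00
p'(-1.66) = 0.00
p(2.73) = 0.00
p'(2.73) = 0.00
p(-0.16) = 0.00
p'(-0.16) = 0.00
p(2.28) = 0.00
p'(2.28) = 0.00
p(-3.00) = 0.00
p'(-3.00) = 0.00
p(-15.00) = 0.00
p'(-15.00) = 0.00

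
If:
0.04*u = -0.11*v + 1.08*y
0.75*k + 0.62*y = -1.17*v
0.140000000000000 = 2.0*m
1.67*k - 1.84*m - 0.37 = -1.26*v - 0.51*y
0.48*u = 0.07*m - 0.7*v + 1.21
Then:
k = 0.59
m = 0.07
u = 3.14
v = -0.42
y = 0.07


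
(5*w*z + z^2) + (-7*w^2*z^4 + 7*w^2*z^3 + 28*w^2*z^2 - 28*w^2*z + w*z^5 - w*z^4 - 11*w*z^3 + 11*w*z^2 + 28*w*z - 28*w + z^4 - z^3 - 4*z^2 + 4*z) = -7*w^2*z^4 + 7*w^2*z^3 + 28*w^2*z^2 - 28*w^2*z + w*z^5 - w*z^4 - 11*w*z^3 + 11*w*z^2 + 33*w*z - 28*w + z^4 - z^3 - 3*z^2 + 4*z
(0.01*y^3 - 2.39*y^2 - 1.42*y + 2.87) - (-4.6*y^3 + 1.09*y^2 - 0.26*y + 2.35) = 4.61*y^3 - 3.48*y^2 - 1.16*y + 0.52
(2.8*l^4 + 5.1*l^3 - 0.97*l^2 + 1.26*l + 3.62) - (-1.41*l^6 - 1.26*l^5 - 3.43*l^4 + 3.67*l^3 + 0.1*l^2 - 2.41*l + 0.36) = 1.41*l^6 + 1.26*l^5 + 6.23*l^4 + 1.43*l^3 - 1.07*l^2 + 3.67*l + 3.26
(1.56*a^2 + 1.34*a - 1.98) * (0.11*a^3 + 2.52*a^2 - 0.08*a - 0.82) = 0.1716*a^5 + 4.0786*a^4 + 3.0342*a^3 - 6.376*a^2 - 0.9404*a + 1.6236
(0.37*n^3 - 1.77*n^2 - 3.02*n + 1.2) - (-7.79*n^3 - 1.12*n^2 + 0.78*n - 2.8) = 8.16*n^3 - 0.65*n^2 - 3.8*n + 4.0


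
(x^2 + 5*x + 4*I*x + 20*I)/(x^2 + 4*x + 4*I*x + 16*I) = (x + 5)/(x + 4)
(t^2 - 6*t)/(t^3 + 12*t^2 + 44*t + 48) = t*(t - 6)/(t^3 + 12*t^2 + 44*t + 48)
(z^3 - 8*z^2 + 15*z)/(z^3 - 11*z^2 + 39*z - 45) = z/(z - 3)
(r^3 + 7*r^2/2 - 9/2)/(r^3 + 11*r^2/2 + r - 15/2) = (r + 3)/(r + 5)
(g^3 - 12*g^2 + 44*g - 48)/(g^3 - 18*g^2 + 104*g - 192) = (g - 2)/(g - 8)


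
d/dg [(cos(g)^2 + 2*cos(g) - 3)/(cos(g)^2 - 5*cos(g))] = (7*sin(g) + 15*sin(g)/cos(g)^2 - 6*tan(g))/(cos(g) - 5)^2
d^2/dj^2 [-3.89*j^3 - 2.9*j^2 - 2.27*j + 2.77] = -23.34*j - 5.8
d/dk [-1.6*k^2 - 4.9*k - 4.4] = -3.2*k - 4.9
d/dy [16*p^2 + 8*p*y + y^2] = 8*p + 2*y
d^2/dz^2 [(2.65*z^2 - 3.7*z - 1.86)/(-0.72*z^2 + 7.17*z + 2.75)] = (-23.52456*z^3 - 25.6966559999999*z^2 - 13.6563839999999*z + 12.615958)/(0.373248*z^6 - 11.150784*z^5 + 106.766424*z^4 - 283.422213*z^3 - 407.788425*z^2 - 162.669375*z - 20.796875)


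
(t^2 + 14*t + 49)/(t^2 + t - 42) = (t + 7)/(t - 6)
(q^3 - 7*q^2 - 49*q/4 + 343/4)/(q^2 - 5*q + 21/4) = (2*q^2 - 7*q - 49)/(2*q - 3)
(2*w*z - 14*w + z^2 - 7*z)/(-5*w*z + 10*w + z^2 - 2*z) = (-2*w*z + 14*w - z^2 + 7*z)/(5*w*z - 10*w - z^2 + 2*z)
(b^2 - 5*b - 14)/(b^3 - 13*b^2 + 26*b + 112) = 1/(b - 8)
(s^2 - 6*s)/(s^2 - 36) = s/(s + 6)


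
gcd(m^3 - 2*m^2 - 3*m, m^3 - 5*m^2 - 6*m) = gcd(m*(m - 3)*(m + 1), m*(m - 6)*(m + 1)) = m^2 + m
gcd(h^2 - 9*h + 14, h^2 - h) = 1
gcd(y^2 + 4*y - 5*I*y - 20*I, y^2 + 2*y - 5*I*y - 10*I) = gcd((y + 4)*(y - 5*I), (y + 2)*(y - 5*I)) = y - 5*I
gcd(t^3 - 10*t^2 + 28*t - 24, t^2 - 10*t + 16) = t - 2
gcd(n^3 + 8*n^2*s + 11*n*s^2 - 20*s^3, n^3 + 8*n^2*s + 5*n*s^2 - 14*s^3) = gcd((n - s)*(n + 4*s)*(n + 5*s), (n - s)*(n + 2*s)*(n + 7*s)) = -n + s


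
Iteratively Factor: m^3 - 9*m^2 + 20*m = (m - 5)*(m^2 - 4*m) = (m - 5)*(m - 4)*(m)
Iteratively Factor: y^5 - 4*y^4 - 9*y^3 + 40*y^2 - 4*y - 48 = (y - 2)*(y^4 - 2*y^3 - 13*y^2 + 14*y + 24) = (y - 4)*(y - 2)*(y^3 + 2*y^2 - 5*y - 6) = (y - 4)*(y - 2)*(y + 3)*(y^2 - y - 2) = (y - 4)*(y - 2)*(y + 1)*(y + 3)*(y - 2)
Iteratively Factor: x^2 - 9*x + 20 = (x - 5)*(x - 4)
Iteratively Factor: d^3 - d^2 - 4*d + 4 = (d + 2)*(d^2 - 3*d + 2) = (d - 1)*(d + 2)*(d - 2)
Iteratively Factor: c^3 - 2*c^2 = (c - 2)*(c^2) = c*(c - 2)*(c)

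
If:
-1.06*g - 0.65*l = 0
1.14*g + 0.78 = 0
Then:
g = -0.68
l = 1.12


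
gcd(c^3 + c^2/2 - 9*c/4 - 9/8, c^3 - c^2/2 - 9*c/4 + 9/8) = c^2 - 9/4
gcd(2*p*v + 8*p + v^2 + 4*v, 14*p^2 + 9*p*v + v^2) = 2*p + v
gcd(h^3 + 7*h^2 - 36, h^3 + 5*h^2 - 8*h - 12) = h^2 + 4*h - 12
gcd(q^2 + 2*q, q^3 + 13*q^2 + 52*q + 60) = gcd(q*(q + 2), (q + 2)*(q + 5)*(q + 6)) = q + 2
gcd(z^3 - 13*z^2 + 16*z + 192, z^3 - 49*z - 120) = z^2 - 5*z - 24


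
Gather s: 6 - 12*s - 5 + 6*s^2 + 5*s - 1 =6*s^2 - 7*s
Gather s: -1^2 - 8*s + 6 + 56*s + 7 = 48*s + 12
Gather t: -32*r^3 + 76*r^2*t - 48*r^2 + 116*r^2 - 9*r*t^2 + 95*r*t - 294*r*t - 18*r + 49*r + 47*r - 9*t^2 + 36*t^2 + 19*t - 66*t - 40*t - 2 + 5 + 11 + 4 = -32*r^3 + 68*r^2 + 78*r + t^2*(27 - 9*r) + t*(76*r^2 - 199*r - 87) + 18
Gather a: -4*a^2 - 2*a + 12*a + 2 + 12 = -4*a^2 + 10*a + 14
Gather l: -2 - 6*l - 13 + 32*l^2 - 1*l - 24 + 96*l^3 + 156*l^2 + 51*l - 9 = 96*l^3 + 188*l^2 + 44*l - 48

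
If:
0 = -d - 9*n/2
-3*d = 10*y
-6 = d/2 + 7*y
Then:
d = 15/4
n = -5/6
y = -9/8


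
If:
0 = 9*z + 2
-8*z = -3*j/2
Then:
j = -32/27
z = -2/9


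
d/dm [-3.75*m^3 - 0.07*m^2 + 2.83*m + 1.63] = -11.25*m^2 - 0.14*m + 2.83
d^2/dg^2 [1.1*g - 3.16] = 0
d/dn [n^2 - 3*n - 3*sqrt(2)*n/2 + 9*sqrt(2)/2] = 2*n - 3 - 3*sqrt(2)/2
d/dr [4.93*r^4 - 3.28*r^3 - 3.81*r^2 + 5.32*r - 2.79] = 19.72*r^3 - 9.84*r^2 - 7.62*r + 5.32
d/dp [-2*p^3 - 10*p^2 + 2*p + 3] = -6*p^2 - 20*p + 2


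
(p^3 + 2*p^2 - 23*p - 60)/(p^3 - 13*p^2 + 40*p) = (p^2 + 7*p + 12)/(p*(p - 8))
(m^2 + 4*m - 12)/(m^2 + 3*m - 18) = (m - 2)/(m - 3)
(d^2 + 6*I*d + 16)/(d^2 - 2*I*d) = (d + 8*I)/d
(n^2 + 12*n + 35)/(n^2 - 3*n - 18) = (n^2 + 12*n + 35)/(n^2 - 3*n - 18)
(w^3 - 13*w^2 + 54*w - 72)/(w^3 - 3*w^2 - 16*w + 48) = (w - 6)/(w + 4)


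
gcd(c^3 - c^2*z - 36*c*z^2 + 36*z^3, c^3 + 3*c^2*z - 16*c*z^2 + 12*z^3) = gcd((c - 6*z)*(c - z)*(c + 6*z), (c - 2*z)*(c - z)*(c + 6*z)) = -c^2 - 5*c*z + 6*z^2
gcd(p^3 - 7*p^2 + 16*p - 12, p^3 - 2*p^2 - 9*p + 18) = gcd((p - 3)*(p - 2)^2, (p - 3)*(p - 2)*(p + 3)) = p^2 - 5*p + 6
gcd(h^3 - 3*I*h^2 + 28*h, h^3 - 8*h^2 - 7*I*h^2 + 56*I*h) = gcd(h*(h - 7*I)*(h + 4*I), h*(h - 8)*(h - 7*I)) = h^2 - 7*I*h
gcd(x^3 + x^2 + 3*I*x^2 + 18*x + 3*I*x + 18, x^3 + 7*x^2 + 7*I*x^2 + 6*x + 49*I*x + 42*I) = x + 1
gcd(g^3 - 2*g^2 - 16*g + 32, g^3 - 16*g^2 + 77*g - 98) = g - 2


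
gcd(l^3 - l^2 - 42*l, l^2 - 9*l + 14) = l - 7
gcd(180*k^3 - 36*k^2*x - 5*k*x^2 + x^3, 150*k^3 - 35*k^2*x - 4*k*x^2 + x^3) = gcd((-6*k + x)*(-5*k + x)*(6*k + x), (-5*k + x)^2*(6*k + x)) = -30*k^2 + k*x + x^2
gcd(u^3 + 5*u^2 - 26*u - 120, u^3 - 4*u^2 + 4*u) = 1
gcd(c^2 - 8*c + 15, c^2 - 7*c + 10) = c - 5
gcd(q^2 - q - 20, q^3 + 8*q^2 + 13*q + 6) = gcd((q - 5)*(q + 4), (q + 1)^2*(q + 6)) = 1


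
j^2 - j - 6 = (j - 3)*(j + 2)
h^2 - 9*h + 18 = (h - 6)*(h - 3)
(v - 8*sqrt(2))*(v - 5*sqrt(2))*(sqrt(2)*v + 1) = sqrt(2)*v^3 - 25*v^2 + 67*sqrt(2)*v + 80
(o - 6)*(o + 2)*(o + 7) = o^3 + 3*o^2 - 40*o - 84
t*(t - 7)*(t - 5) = t^3 - 12*t^2 + 35*t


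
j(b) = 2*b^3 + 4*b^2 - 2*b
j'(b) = 6*b^2 + 8*b - 2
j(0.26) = -0.21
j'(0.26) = 0.49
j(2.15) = 34.07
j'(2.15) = 42.94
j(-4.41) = -84.92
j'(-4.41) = 79.41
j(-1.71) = 5.12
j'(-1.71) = 1.86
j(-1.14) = 4.52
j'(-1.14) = -3.32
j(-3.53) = -31.07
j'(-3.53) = 44.53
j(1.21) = 6.98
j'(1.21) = 16.46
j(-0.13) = 0.32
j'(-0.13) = -2.94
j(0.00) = 0.00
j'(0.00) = -2.00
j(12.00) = 4008.00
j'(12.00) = 958.00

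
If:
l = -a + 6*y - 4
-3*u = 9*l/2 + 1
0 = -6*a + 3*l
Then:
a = 2*y - 4/3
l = 4*y - 8/3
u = 11/3 - 6*y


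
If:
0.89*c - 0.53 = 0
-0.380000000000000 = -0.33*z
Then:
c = 0.60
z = 1.15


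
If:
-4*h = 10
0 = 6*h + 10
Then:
No Solution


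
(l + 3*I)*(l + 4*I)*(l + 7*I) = l^3 + 14*I*l^2 - 61*l - 84*I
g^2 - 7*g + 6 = (g - 6)*(g - 1)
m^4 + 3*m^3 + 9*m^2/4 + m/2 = m*(m + 1/2)^2*(m + 2)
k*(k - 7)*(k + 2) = k^3 - 5*k^2 - 14*k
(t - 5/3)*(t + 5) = t^2 + 10*t/3 - 25/3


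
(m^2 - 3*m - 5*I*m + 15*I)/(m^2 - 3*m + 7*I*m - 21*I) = (m - 5*I)/(m + 7*I)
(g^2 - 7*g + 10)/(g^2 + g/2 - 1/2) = 2*(g^2 - 7*g + 10)/(2*g^2 + g - 1)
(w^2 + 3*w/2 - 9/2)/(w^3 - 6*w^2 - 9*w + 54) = (w - 3/2)/(w^2 - 9*w + 18)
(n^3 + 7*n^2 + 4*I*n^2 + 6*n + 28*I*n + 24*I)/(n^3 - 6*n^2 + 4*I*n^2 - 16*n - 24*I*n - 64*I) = (n^2 + 7*n + 6)/(n^2 - 6*n - 16)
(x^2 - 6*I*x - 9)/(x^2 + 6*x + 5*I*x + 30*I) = (x^2 - 6*I*x - 9)/(x^2 + x*(6 + 5*I) + 30*I)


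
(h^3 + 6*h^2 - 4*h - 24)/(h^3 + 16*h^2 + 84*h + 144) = (h^2 - 4)/(h^2 + 10*h + 24)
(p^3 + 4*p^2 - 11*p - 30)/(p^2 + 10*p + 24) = (p^3 + 4*p^2 - 11*p - 30)/(p^2 + 10*p + 24)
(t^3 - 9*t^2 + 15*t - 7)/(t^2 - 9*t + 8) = (t^2 - 8*t + 7)/(t - 8)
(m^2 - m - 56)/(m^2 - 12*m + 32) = (m + 7)/(m - 4)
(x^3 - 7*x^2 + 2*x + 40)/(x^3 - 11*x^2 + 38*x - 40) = (x + 2)/(x - 2)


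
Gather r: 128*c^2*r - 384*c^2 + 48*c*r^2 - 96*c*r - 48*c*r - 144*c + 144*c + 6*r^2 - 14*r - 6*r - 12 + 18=-384*c^2 + r^2*(48*c + 6) + r*(128*c^2 - 144*c - 20) + 6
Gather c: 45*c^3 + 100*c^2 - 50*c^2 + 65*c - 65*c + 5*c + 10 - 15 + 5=45*c^3 + 50*c^2 + 5*c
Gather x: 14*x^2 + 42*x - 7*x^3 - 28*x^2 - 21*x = -7*x^3 - 14*x^2 + 21*x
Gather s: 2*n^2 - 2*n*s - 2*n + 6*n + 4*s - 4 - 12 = 2*n^2 + 4*n + s*(4 - 2*n) - 16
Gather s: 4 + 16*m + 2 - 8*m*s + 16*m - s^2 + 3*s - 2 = 32*m - s^2 + s*(3 - 8*m) + 4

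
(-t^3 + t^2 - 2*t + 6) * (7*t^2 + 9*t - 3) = -7*t^5 - 2*t^4 - 2*t^3 + 21*t^2 + 60*t - 18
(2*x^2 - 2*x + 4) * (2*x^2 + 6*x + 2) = 4*x^4 + 8*x^3 + 20*x + 8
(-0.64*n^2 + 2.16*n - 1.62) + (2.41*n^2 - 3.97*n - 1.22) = 1.77*n^2 - 1.81*n - 2.84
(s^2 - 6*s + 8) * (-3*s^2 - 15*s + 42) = -3*s^4 + 3*s^3 + 108*s^2 - 372*s + 336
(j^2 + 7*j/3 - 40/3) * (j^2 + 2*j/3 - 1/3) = j^4 + 3*j^3 - 109*j^2/9 - 29*j/3 + 40/9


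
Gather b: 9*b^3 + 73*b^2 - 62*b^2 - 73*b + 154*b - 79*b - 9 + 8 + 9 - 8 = 9*b^3 + 11*b^2 + 2*b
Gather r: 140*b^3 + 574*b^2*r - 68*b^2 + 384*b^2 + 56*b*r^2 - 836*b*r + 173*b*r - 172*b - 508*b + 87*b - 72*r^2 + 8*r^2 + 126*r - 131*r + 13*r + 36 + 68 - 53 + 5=140*b^3 + 316*b^2 - 593*b + r^2*(56*b - 64) + r*(574*b^2 - 663*b + 8) + 56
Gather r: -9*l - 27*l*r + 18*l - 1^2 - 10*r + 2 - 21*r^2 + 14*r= 9*l - 21*r^2 + r*(4 - 27*l) + 1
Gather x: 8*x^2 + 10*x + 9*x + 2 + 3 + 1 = 8*x^2 + 19*x + 6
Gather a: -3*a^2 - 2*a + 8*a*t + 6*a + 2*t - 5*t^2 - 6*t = -3*a^2 + a*(8*t + 4) - 5*t^2 - 4*t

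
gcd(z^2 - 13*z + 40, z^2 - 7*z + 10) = z - 5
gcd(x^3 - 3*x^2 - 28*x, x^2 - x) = x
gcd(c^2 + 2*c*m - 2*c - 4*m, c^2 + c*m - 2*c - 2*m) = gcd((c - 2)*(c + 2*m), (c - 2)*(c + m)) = c - 2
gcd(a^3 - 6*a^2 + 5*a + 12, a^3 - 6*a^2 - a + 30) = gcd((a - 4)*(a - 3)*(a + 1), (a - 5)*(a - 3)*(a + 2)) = a - 3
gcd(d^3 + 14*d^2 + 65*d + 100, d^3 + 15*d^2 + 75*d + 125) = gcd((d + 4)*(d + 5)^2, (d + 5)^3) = d^2 + 10*d + 25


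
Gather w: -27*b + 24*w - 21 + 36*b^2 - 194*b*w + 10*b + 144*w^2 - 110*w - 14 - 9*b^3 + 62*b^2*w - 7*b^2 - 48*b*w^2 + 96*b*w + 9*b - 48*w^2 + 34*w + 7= -9*b^3 + 29*b^2 - 8*b + w^2*(96 - 48*b) + w*(62*b^2 - 98*b - 52) - 28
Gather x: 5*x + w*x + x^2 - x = x^2 + x*(w + 4)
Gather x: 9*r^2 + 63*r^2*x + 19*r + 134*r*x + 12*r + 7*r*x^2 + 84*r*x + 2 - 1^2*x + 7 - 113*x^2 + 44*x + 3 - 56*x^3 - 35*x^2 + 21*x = 9*r^2 + 31*r - 56*x^3 + x^2*(7*r - 148) + x*(63*r^2 + 218*r + 64) + 12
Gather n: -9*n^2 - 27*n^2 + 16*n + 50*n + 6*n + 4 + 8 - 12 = -36*n^2 + 72*n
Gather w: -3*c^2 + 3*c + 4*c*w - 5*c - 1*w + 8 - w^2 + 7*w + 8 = -3*c^2 - 2*c - w^2 + w*(4*c + 6) + 16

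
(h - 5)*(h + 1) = h^2 - 4*h - 5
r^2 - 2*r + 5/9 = (r - 5/3)*(r - 1/3)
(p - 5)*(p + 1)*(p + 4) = p^3 - 21*p - 20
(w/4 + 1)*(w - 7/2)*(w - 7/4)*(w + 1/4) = w^4/4 - w^3/4 - 243*w^2/64 + 665*w/128 + 49/32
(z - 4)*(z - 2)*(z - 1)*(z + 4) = z^4 - 3*z^3 - 14*z^2 + 48*z - 32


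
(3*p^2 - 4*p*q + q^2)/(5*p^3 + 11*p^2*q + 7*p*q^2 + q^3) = (3*p^2 - 4*p*q + q^2)/(5*p^3 + 11*p^2*q + 7*p*q^2 + q^3)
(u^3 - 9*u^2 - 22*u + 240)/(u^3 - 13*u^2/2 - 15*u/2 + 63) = 2*(u^2 - 3*u - 40)/(2*u^2 - u - 21)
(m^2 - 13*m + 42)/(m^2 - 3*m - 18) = (m - 7)/(m + 3)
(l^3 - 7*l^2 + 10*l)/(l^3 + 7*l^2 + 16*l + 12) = l*(l^2 - 7*l + 10)/(l^3 + 7*l^2 + 16*l + 12)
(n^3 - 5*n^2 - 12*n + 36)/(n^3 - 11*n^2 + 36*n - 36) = (n + 3)/(n - 3)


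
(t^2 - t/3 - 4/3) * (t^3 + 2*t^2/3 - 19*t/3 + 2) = t^5 + t^4/3 - 71*t^3/9 + 29*t^2/9 + 70*t/9 - 8/3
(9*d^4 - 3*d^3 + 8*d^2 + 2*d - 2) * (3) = 27*d^4 - 9*d^3 + 24*d^2 + 6*d - 6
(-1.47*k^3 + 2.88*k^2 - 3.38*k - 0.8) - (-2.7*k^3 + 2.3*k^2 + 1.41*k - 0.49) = 1.23*k^3 + 0.58*k^2 - 4.79*k - 0.31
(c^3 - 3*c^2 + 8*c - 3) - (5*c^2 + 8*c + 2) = c^3 - 8*c^2 - 5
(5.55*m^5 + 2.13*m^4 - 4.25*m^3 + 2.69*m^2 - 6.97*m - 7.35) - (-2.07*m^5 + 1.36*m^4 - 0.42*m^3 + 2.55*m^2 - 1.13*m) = 7.62*m^5 + 0.77*m^4 - 3.83*m^3 + 0.14*m^2 - 5.84*m - 7.35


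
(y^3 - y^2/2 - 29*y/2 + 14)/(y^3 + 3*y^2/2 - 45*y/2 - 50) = (2*y^2 - 9*y + 7)/(2*y^2 - 5*y - 25)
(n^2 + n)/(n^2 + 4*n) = (n + 1)/(n + 4)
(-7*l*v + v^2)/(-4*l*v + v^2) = (7*l - v)/(4*l - v)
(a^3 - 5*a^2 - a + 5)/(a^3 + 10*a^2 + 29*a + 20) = (a^2 - 6*a + 5)/(a^2 + 9*a + 20)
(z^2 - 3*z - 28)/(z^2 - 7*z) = (z + 4)/z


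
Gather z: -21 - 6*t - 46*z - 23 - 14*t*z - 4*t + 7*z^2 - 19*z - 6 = -10*t + 7*z^2 + z*(-14*t - 65) - 50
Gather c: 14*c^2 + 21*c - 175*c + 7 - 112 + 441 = 14*c^2 - 154*c + 336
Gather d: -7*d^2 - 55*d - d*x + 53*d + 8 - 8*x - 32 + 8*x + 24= -7*d^2 + d*(-x - 2)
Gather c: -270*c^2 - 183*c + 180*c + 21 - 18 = -270*c^2 - 3*c + 3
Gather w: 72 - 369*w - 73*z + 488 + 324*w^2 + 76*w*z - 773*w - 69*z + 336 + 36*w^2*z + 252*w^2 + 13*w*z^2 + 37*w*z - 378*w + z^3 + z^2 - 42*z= w^2*(36*z + 576) + w*(13*z^2 + 113*z - 1520) + z^3 + z^2 - 184*z + 896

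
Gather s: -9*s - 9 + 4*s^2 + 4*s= 4*s^2 - 5*s - 9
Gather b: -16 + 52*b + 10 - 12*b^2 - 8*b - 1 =-12*b^2 + 44*b - 7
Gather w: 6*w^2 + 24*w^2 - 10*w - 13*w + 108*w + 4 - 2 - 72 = 30*w^2 + 85*w - 70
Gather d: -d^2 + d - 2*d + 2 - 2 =-d^2 - d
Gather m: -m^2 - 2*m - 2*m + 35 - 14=-m^2 - 4*m + 21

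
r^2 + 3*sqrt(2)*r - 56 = (r - 4*sqrt(2))*(r + 7*sqrt(2))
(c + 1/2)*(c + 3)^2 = c^3 + 13*c^2/2 + 12*c + 9/2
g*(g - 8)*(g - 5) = g^3 - 13*g^2 + 40*g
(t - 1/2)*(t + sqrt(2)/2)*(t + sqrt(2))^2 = t^4 - t^3/2 + 5*sqrt(2)*t^3/2 - 5*sqrt(2)*t^2/4 + 4*t^2 - 2*t + sqrt(2)*t - sqrt(2)/2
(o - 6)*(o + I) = o^2 - 6*o + I*o - 6*I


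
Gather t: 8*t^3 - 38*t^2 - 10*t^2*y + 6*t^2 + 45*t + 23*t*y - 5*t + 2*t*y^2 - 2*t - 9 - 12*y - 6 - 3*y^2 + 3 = 8*t^3 + t^2*(-10*y - 32) + t*(2*y^2 + 23*y + 38) - 3*y^2 - 12*y - 12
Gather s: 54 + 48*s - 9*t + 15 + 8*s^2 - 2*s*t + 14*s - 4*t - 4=8*s^2 + s*(62 - 2*t) - 13*t + 65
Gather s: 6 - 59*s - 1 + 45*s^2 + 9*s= 45*s^2 - 50*s + 5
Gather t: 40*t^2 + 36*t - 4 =40*t^2 + 36*t - 4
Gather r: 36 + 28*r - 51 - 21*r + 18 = 7*r + 3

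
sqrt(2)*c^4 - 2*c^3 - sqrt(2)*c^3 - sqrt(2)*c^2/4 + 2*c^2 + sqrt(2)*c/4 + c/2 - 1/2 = (c - 1)*(c - 1/2)*(c - sqrt(2))*(sqrt(2)*c + sqrt(2)/2)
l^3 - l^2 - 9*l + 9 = (l - 3)*(l - 1)*(l + 3)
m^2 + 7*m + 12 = (m + 3)*(m + 4)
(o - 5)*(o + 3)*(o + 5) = o^3 + 3*o^2 - 25*o - 75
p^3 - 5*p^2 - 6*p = p*(p - 6)*(p + 1)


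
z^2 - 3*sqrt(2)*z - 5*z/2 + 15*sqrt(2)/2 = (z - 5/2)*(z - 3*sqrt(2))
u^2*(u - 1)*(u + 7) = u^4 + 6*u^3 - 7*u^2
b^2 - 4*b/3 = b*(b - 4/3)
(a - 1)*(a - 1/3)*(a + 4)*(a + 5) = a^4 + 23*a^3/3 + 25*a^2/3 - 71*a/3 + 20/3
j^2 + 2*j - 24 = (j - 4)*(j + 6)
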